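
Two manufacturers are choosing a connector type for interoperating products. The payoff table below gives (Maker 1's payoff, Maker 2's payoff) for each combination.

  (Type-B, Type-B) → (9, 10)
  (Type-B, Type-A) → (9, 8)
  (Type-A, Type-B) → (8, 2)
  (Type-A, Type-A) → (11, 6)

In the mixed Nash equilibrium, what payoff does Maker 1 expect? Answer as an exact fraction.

Maker 2 mixes with probability q on Type-B, chosen so Maker 1 is indifferent: 9q + 9(1−q) = 8q + 11(1−q) gives q = 2/3.
Maker 1's expected payoff (from either row, since indifferent) is 9·2/3 + 9·1/3 = 9.

9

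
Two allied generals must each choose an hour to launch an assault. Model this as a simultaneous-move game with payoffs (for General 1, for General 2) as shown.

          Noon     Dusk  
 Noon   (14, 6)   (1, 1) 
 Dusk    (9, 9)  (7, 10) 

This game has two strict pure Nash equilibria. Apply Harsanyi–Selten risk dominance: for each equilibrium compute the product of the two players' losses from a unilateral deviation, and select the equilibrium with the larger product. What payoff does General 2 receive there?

6

At both Noon: General 1 loses 14 − 9 = 5 by deviating; General 2 loses 6 − 1 = 5. Product = 5·5 = 25.
At both Dusk: General 1 loses 7 − 1 = 6 by deviating; General 2 loses 10 − 9 = 1. Product = 6·1 = 6.
25 > 6, so both Noon is risk-dominant. General 2's payoff there is 6.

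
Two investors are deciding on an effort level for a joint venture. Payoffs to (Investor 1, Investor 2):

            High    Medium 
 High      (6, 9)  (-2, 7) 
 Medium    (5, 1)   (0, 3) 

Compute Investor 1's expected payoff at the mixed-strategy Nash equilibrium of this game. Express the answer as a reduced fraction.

Investor 2 mixes with probability q on High, chosen so Investor 1 is indifferent: 6q + (-2)(1−q) = 5q + 0(1−q) gives q = 2/3.
Investor 1's expected payoff (from either row, since indifferent) is 6·2/3 + (-2)·1/3 = 10/3.

10/3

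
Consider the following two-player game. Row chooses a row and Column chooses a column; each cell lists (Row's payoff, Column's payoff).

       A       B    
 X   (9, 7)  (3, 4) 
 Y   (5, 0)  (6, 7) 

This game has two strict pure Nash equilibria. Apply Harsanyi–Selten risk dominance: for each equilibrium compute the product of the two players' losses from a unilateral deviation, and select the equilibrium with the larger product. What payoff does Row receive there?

At (X, A): Row loses 9 − 5 = 4 by deviating; Column loses 7 − 4 = 3. Product = 4·3 = 12.
At (Y, B): Row loses 6 − 3 = 3 by deviating; Column loses 7 − 0 = 7. Product = 3·7 = 21.
21 > 12, so (Y, B) is risk-dominant. Row's payoff there is 6.

6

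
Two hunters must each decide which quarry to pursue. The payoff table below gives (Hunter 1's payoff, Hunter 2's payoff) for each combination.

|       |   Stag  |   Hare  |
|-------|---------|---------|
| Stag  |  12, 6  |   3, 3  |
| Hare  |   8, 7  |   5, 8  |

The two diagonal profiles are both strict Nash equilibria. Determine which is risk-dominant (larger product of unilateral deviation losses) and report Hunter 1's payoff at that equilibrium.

12

At both Stag: Hunter 1 loses 12 − 8 = 4 by deviating; Hunter 2 loses 6 − 3 = 3. Product = 4·3 = 12.
At both Hare: Hunter 1 loses 5 − 3 = 2 by deviating; Hunter 2 loses 8 − 7 = 1. Product = 2·1 = 2.
12 > 2, so both Stag is risk-dominant. Hunter 1's payoff there is 12.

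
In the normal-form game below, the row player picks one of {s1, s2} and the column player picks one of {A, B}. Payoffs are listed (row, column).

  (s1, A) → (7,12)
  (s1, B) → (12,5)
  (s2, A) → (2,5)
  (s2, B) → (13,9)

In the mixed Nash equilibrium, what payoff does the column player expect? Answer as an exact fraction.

The row player mixes with probability p on s1, chosen so the column player is indifferent: 12p + 5(1−p) = 5p + 9(1−p) gives p = 4/11.
The column player's expected payoff is 12·4/11 + 5·7/11 = 83/11.

83/11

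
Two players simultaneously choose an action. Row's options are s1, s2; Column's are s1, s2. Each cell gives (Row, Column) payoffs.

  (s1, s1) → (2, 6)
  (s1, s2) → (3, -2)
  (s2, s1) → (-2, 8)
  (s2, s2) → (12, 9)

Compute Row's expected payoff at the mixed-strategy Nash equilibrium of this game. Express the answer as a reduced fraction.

30/13

Column mixes with probability q on s1, chosen so Row is indifferent: 2q + 3(1−q) = (-2)q + 12(1−q) gives q = 9/13.
Row's expected payoff (from either row, since indifferent) is 2·9/13 + 3·4/13 = 30/13.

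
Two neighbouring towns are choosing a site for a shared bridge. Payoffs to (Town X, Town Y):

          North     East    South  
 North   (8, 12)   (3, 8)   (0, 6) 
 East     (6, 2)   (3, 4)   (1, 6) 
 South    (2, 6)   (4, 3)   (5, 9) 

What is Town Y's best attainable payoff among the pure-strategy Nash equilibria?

12

Both North is a pure NE (Town X: 8 ≥ 6; Town Y: 12 ≥ 8). Town Y gets 12.
Both South is a pure NE (Town X: 5 ≥ 1; Town Y: 9 ≥ 6). Town Y gets 9.
Every other cell has a profitable deviation for at least one player. Highest of {12, 9} is 12.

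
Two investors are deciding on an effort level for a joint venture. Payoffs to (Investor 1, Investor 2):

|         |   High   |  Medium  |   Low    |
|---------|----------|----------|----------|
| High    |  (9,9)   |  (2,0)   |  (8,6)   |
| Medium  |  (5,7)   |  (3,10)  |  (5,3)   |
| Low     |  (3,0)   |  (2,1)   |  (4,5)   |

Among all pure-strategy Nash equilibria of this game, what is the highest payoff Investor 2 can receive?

Both High is a pure NE (Investor 1: 9 ≥ 5; Investor 2: 9 ≥ 6). Investor 2 gets 9.
Both Medium is a pure NE (Investor 1: 3 ≥ 2; Investor 2: 10 ≥ 7). Investor 2 gets 10.
Every other cell has a profitable deviation for at least one player. Highest of {9, 10} is 10.

10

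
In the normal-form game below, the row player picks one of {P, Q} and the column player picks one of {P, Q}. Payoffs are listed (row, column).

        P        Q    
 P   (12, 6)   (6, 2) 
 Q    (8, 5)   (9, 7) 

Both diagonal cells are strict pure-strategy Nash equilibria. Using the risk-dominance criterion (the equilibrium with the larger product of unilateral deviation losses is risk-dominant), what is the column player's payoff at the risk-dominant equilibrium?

At both P: the row player loses 12 − 8 = 4 by deviating; the column player loses 6 − 2 = 4. Product = 4·4 = 16.
At both Q: the row player loses 9 − 6 = 3 by deviating; the column player loses 7 − 5 = 2. Product = 3·2 = 6.
16 > 6, so both P is risk-dominant. The column player's payoff there is 6.

6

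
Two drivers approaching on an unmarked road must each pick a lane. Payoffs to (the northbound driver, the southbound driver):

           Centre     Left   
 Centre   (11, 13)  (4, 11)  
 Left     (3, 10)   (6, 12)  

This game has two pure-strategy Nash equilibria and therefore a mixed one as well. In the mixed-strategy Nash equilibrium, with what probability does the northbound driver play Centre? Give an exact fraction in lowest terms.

1/2

The northbound driver's mix p on Centre must make the southbound driver indifferent between Centre and Left.
The southbound driver's payoff from Centre: 13p + 10(1−p). From Left: 11p + 12(1−p).
Set equal: 2p = 2(1−p) → p = 2/4 = 1/2.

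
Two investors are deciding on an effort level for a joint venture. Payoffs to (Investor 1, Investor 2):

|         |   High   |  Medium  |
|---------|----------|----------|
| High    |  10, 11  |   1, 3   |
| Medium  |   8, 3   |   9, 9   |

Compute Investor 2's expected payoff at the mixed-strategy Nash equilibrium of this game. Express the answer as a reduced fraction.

Investor 1 mixes with probability p on High, chosen so Investor 2 is indifferent: 11p + 3(1−p) = 3p + 9(1−p) gives p = 3/7.
Investor 2's expected payoff is 11·3/7 + 3·4/7 = 45/7.

45/7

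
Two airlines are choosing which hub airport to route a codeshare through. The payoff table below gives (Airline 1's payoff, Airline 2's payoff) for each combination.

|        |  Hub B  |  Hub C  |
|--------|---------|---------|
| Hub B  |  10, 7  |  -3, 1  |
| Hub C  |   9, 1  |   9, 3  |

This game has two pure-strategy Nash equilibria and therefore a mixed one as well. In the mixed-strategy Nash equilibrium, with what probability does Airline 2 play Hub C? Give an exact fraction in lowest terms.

1/13

Airline 2's mix q on Hub B must make Airline 1 indifferent between Hub B and Hub C.
Airline 1's payoff from Hub B: 10q + (-3)(1−q). From Hub C: 9q + 9(1−q).
Set equal: 1q = 12(1−q) → q = 12/13.
Probability on Hub C is 1 − 12/13 = 1/13.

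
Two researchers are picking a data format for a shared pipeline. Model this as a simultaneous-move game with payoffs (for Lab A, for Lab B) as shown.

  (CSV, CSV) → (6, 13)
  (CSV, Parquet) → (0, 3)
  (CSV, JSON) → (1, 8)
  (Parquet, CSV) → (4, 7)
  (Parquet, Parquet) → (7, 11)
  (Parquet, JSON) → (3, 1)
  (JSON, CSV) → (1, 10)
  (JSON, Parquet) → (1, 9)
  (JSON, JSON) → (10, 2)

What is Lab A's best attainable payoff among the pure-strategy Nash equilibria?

Both CSV is a pure NE (Lab A: 6 ≥ 4; Lab B: 13 ≥ 8). Lab A gets 6.
Both Parquet is a pure NE (Lab A: 7 ≥ 1; Lab B: 11 ≥ 7). Lab A gets 7.
Every other cell has a profitable deviation for at least one player. Highest of {6, 7} is 7.

7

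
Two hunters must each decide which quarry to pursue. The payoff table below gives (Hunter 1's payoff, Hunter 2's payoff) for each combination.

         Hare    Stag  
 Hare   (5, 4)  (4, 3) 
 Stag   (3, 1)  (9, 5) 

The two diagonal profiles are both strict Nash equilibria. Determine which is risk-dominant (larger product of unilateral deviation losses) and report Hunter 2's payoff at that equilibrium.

At both Hare: Hunter 1 loses 5 − 3 = 2 by deviating; Hunter 2 loses 4 − 3 = 1. Product = 2·1 = 2.
At both Stag: Hunter 1 loses 9 − 4 = 5 by deviating; Hunter 2 loses 5 − 1 = 4. Product = 5·4 = 20.
20 > 2, so both Stag is risk-dominant. Hunter 2's payoff there is 5.

5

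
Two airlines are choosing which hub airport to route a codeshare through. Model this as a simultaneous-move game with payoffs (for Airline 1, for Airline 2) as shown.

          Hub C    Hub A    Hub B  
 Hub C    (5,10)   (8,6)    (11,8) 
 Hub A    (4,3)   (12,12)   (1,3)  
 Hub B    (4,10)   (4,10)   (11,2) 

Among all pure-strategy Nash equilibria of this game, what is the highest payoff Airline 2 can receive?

Both Hub C is a pure NE (Airline 1: 5 ≥ 4; Airline 2: 10 ≥ 8). Airline 2 gets 10.
Both Hub A is a pure NE (Airline 1: 12 ≥ 8; Airline 2: 12 ≥ 3). Airline 2 gets 12.
Every other cell has a profitable deviation for at least one player. Highest of {10, 12} is 12.

12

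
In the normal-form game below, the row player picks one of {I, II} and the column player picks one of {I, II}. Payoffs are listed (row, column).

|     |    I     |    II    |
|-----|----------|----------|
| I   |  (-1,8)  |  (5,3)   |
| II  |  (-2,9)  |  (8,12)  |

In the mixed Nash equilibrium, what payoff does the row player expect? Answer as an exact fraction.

1/2

The column player mixes with probability q on I, chosen so the row player is indifferent: (-1)q + 5(1−q) = (-2)q + 8(1−q) gives q = 3/4.
The row player's expected payoff (from either row, since indifferent) is (-1)·3/4 + 5·1/4 = 1/2.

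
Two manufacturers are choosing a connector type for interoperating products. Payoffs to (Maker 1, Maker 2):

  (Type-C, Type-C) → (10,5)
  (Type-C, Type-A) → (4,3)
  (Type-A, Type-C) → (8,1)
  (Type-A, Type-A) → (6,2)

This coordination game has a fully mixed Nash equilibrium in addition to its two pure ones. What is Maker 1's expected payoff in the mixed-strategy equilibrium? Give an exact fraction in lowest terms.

Maker 2 mixes with probability q on Type-C, chosen so Maker 1 is indifferent: 10q + 4(1−q) = 8q + 6(1−q) gives q = 1/2.
Maker 1's expected payoff (from either row, since indifferent) is 10·1/2 + 4·1/2 = 7.

7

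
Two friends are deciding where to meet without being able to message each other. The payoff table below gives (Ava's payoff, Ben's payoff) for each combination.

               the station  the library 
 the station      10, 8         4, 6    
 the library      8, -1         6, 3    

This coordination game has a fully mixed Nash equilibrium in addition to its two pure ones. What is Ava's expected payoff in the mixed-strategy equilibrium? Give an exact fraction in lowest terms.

Ben mixes with probability q on the station, chosen so Ava is indifferent: 10q + 4(1−q) = 8q + 6(1−q) gives q = 1/2.
Ava's expected payoff (from either row, since indifferent) is 10·1/2 + 4·1/2 = 7.

7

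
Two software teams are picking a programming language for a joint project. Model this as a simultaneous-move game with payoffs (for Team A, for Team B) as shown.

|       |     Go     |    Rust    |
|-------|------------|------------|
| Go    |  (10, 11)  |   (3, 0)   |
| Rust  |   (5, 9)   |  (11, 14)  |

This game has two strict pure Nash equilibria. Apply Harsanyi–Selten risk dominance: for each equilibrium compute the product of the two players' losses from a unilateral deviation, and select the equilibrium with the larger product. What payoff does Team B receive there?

11

At both Go: Team A loses 10 − 5 = 5 by deviating; Team B loses 11 − 0 = 11. Product = 5·11 = 55.
At both Rust: Team A loses 11 − 3 = 8 by deviating; Team B loses 14 − 9 = 5. Product = 8·5 = 40.
55 > 40, so both Go is risk-dominant. Team B's payoff there is 11.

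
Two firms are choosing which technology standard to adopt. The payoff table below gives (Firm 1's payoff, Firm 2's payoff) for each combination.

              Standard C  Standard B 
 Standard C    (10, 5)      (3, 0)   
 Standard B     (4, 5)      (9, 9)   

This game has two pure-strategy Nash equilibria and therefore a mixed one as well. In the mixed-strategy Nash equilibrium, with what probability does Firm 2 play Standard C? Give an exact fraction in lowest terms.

Firm 2's mix q on Standard C must make Firm 1 indifferent between Standard C and Standard B.
Firm 1's payoff from Standard C: 10q + 3(1−q). From Standard B: 4q + 9(1−q).
Set equal: 6q = 6(1−q) → q = 6/12 = 1/2.

1/2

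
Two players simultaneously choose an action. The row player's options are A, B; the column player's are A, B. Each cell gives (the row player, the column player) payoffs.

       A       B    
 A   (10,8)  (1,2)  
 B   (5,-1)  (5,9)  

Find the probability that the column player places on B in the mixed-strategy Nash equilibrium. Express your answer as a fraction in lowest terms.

5/9

The column player's mix q on A must make the row player indifferent between A and B.
The row player's payoff from A: 10q + 1(1−q). From B: 5q + 5(1−q).
Set equal: 5q = 4(1−q) → q = 4/9.
Probability on B is 1 − 4/9 = 5/9.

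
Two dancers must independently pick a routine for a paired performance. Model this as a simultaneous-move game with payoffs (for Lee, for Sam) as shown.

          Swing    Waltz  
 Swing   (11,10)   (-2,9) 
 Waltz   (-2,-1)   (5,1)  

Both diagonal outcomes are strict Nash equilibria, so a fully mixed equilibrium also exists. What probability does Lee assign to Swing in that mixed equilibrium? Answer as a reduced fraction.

2/3

Lee's mix p on Swing must make Sam indifferent between Swing and Waltz.
Sam's payoff from Swing: 10p + (-1)(1−p). From Waltz: 9p + 1(1−p).
Set equal: 1p = 2(1−p) → p = 2/3.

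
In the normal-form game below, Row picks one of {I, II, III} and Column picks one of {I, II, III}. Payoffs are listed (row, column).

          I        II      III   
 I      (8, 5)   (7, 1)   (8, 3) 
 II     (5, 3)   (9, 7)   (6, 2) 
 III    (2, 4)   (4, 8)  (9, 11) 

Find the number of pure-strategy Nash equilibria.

3

Both I: Row gets 8 (best alternative 5); Column gets 5 (best alternative 3). Neither deviates — NE.
Both II: Row gets 9 (best alternative 7); Column gets 7 (best alternative 3). Neither deviates — NE.
Both III: Row gets 9 (best alternative 8); Column gets 11 (best alternative 8). Neither deviates — NE.
(III, I) is not a NE: Row would switch to I (8 > 2).
No other cell survives both best-response checks, so there are 3 pure NE.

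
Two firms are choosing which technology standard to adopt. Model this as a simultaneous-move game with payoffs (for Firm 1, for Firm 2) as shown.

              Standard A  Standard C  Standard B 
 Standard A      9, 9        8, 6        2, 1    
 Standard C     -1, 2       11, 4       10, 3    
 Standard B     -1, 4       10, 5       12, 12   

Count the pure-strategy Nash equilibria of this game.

Both Standard A: Firm 1 gets 9 (best alternative -1); Firm 2 gets 9 (best alternative 6). Neither deviates — NE.
Both Standard C: Firm 1 gets 11 (best alternative 10); Firm 2 gets 4 (best alternative 3). Neither deviates — NE.
Both Standard B: Firm 1 gets 12 (best alternative 10); Firm 2 gets 12 (best alternative 5). Neither deviates — NE.
(Standard B, Standard A) is not a NE: Firm 1 would switch to Standard A (9 > -1).
No other cell survives both best-response checks, so there are 3 pure NE.

3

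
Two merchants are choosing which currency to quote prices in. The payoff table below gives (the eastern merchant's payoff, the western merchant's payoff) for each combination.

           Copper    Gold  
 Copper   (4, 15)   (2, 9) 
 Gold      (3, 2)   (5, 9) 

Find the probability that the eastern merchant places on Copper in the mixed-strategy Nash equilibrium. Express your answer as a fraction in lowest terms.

7/13

The eastern merchant's mix p on Copper must make the western merchant indifferent between Copper and Gold.
The western merchant's payoff from Copper: 15p + 2(1−p). From Gold: 9p + 9(1−p).
Set equal: 6p = 7(1−p) → p = 7/13.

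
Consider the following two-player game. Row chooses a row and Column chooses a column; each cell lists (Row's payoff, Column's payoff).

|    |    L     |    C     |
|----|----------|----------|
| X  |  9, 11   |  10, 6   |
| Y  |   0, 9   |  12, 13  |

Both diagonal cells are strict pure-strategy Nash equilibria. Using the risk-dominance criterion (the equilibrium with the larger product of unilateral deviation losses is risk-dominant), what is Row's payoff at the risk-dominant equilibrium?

At (X, L): Row loses 9 − 0 = 9 by deviating; Column loses 11 − 6 = 5. Product = 9·5 = 45.
At (Y, C): Row loses 12 − 10 = 2 by deviating; Column loses 13 − 9 = 4. Product = 2·4 = 8.
45 > 8, so (X, L) is risk-dominant. Row's payoff there is 9.

9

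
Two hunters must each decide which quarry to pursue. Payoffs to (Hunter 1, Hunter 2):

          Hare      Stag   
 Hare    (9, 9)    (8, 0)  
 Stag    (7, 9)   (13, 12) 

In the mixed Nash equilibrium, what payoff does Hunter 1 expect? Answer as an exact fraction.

61/7

Hunter 2 mixes with probability q on Hare, chosen so Hunter 1 is indifferent: 9q + 8(1−q) = 7q + 13(1−q) gives q = 5/7.
Hunter 1's expected payoff (from either row, since indifferent) is 9·5/7 + 8·2/7 = 61/7.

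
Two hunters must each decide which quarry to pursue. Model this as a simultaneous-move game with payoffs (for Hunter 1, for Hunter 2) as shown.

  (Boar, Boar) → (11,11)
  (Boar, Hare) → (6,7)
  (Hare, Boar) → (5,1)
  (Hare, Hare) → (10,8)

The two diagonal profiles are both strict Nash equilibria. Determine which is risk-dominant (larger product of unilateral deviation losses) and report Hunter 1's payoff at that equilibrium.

At both Boar: Hunter 1 loses 11 − 5 = 6 by deviating; Hunter 2 loses 11 − 7 = 4. Product = 6·4 = 24.
At both Hare: Hunter 1 loses 10 − 6 = 4 by deviating; Hunter 2 loses 8 − 1 = 7. Product = 4·7 = 28.
28 > 24, so both Hare is risk-dominant. Hunter 1's payoff there is 10.

10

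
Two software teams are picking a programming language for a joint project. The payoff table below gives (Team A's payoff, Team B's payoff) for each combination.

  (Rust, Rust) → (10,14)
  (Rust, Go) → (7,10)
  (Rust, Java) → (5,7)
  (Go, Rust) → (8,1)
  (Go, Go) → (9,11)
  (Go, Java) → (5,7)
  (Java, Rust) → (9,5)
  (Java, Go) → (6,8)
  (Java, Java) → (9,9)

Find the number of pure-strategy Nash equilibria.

3

Both Rust: Team A gets 10 (best alternative 9); Team B gets 14 (best alternative 10). Neither deviates — NE.
Both Go: Team A gets 9 (best alternative 7); Team B gets 11 (best alternative 7). Neither deviates — NE.
Both Java: Team A gets 9 (best alternative 5); Team B gets 9 (best alternative 8). Neither deviates — NE.
(Rust, Go) is not a NE: Team A would switch to Go (9 > 7).
No other cell survives both best-response checks, so there are 3 pure NE.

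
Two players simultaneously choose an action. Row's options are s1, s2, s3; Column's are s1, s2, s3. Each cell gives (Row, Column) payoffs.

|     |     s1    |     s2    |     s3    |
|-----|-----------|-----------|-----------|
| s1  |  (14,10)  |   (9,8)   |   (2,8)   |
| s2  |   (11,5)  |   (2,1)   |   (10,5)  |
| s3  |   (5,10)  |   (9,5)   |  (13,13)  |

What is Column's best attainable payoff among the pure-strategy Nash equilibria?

13

Both s1 is a pure NE (Row: 14 ≥ 11; Column: 10 ≥ 8). Column gets 10.
Both s3 is a pure NE (Row: 13 ≥ 10; Column: 13 ≥ 10). Column gets 13.
Every other cell has a profitable deviation for at least one player. Highest of {10, 13} is 13.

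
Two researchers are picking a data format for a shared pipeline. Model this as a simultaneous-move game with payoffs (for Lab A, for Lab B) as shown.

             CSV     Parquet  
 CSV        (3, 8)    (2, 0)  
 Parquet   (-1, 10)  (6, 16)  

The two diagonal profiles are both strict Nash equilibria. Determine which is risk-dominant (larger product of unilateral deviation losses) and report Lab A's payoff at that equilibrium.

3

At both CSV: Lab A loses 3 − (-1) = 4 by deviating; Lab B loses 8 − 0 = 8. Product = 4·8 = 32.
At both Parquet: Lab A loses 6 − 2 = 4 by deviating; Lab B loses 16 − 10 = 6. Product = 4·6 = 24.
32 > 24, so both CSV is risk-dominant. Lab A's payoff there is 3.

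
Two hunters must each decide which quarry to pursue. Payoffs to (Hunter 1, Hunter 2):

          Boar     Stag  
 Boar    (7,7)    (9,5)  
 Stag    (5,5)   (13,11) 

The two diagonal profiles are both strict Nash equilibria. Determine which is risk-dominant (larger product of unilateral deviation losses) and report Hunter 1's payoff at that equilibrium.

13

At both Boar: Hunter 1 loses 7 − 5 = 2 by deviating; Hunter 2 loses 7 − 5 = 2. Product = 2·2 = 4.
At both Stag: Hunter 1 loses 13 − 9 = 4 by deviating; Hunter 2 loses 11 − 5 = 6. Product = 4·6 = 24.
24 > 4, so both Stag is risk-dominant. Hunter 1's payoff there is 13.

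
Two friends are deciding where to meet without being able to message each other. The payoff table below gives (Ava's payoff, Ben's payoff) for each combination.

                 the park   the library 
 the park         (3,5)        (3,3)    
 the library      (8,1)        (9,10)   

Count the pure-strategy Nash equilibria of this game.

Both the library: Ava gets 9 (best alternative 3); Ben gets 10 (best alternative 1). Neither deviates — NE.
Both the park is not a NE: Ava would switch to the library (8 > 3).
No other cell survives both best-response checks, so there is 1 pure NE.

1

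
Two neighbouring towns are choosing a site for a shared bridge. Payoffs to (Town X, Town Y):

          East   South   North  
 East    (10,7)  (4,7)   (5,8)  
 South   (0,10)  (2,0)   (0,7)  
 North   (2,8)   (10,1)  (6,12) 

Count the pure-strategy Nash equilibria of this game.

1

Both North: Town X gets 6 (best alternative 5); Town Y gets 12 (best alternative 8). Neither deviates — NE.
Both East is not a NE: Town Y would switch to North (8 > 7).
No other cell survives both best-response checks, so there is 1 pure NE.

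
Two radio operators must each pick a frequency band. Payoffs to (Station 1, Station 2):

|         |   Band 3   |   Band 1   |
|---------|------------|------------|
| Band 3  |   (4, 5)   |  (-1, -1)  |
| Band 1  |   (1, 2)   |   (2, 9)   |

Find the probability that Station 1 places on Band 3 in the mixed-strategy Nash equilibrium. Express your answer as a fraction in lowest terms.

7/13

Station 1's mix p on Band 3 must make Station 2 indifferent between Band 3 and Band 1.
Station 2's payoff from Band 3: 5p + 2(1−p). From Band 1: (-1)p + 9(1−p).
Set equal: 6p = 7(1−p) → p = 7/13.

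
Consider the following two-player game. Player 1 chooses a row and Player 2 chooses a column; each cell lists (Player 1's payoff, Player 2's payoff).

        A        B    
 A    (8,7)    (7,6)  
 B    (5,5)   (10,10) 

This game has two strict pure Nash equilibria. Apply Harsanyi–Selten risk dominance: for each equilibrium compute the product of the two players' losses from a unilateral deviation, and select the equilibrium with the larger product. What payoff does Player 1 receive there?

At both A: Player 1 loses 8 − 5 = 3 by deviating; Player 2 loses 7 − 6 = 1. Product = 3·1 = 3.
At both B: Player 1 loses 10 − 7 = 3 by deviating; Player 2 loses 10 − 5 = 5. Product = 3·5 = 15.
15 > 3, so both B is risk-dominant. Player 1's payoff there is 10.

10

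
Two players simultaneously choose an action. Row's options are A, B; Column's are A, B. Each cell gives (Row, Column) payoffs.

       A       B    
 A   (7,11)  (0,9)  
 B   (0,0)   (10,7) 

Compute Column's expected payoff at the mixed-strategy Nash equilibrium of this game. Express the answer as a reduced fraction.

Row mixes with probability p on A, chosen so Column is indifferent: 11p + 0(1−p) = 9p + 7(1−p) gives p = 7/9.
Column's expected payoff is 11·7/9 + 0·2/9 = 77/9.

77/9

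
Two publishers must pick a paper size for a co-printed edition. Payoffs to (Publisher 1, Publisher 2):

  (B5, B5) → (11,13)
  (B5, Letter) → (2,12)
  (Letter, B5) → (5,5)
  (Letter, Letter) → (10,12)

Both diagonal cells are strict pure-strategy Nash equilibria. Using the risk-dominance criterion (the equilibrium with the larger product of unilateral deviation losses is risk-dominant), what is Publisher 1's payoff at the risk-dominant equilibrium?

At both B5: Publisher 1 loses 11 − 5 = 6 by deviating; Publisher 2 loses 13 − 12 = 1. Product = 6·1 = 6.
At both Letter: Publisher 1 loses 10 − 2 = 8 by deviating; Publisher 2 loses 12 − 5 = 7. Product = 8·7 = 56.
56 > 6, so both Letter is risk-dominant. Publisher 1's payoff there is 10.

10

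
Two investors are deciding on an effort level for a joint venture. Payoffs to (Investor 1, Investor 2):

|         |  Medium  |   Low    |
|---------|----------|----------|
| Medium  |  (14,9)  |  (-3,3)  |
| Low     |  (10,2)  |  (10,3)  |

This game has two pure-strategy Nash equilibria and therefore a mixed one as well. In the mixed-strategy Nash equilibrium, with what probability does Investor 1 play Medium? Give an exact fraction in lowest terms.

1/7

Investor 1's mix p on Medium must make Investor 2 indifferent between Medium and Low.
Investor 2's payoff from Medium: 9p + 2(1−p). From Low: 3p + 3(1−p).
Set equal: 6p = 1(1−p) → p = 1/7.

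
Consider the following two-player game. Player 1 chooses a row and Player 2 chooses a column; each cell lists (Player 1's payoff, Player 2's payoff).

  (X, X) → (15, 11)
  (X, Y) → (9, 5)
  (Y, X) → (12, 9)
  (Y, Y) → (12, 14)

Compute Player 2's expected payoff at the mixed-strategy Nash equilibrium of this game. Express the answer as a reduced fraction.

Player 1 mixes with probability p on X, chosen so Player 2 is indifferent: 11p + 9(1−p) = 5p + 14(1−p) gives p = 5/11.
Player 2's expected payoff is 11·5/11 + 9·6/11 = 109/11.

109/11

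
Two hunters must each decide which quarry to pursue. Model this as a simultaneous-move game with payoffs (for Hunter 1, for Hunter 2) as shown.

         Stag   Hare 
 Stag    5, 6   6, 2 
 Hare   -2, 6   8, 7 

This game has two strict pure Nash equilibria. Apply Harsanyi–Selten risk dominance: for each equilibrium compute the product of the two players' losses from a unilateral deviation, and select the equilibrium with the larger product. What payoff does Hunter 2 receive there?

6

At both Stag: Hunter 1 loses 5 − (-2) = 7 by deviating; Hunter 2 loses 6 − 2 = 4. Product = 7·4 = 28.
At both Hare: Hunter 1 loses 8 − 6 = 2 by deviating; Hunter 2 loses 7 − 6 = 1. Product = 2·1 = 2.
28 > 2, so both Stag is risk-dominant. Hunter 2's payoff there is 6.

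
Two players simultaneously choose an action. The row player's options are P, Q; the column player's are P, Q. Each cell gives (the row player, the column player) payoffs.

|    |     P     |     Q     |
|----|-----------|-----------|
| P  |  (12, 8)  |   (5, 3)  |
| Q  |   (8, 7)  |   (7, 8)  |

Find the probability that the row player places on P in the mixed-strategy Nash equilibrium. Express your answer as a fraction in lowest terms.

The row player's mix p on P must make the column player indifferent between P and Q.
The column player's payoff from P: 8p + 7(1−p). From Q: 3p + 8(1−p).
Set equal: 5p = 1(1−p) → p = 1/6.

1/6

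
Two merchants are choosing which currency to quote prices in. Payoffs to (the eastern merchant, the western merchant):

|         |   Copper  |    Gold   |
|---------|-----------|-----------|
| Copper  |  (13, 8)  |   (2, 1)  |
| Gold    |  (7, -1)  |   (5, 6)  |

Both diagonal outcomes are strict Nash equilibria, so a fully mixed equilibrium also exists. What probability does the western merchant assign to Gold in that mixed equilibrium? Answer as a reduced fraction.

2/3

The western merchant's mix q on Copper must make the eastern merchant indifferent between Copper and Gold.
The eastern merchant's payoff from Copper: 13q + 2(1−q). From Gold: 7q + 5(1−q).
Set equal: 6q = 3(1−q) → q = 3/9 = 1/3.
Probability on Gold is 1 − 1/3 = 2/3.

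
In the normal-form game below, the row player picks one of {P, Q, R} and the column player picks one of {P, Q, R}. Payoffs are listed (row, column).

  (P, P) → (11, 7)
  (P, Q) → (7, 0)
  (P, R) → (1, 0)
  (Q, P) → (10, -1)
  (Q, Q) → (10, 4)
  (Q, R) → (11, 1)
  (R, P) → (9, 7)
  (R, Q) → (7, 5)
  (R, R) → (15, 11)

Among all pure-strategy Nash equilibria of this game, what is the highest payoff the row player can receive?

15

Both P is a pure NE (the row player: 11 ≥ 10; the column player: 7 ≥ 0). The row player gets 11.
Both Q is a pure NE (the row player: 10 ≥ 7; the column player: 4 ≥ 1). The row player gets 10.
Both R is a pure NE (the row player: 15 ≥ 11; the column player: 11 ≥ 7). The row player gets 15.
Every other cell has a profitable deviation for at least one player. Highest of {11, 10, 15} is 15.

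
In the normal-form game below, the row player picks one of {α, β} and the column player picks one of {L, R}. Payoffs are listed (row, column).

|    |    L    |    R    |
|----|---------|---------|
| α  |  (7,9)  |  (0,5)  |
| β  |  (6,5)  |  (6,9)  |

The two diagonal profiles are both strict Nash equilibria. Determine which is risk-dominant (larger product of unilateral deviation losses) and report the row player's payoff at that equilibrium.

At (α, L): the row player loses 7 − 6 = 1 by deviating; the column player loses 9 − 5 = 4. Product = 1·4 = 4.
At (β, R): the row player loses 6 − 0 = 6 by deviating; the column player loses 9 − 5 = 4. Product = 6·4 = 24.
24 > 4, so (β, R) is risk-dominant. The row player's payoff there is 6.

6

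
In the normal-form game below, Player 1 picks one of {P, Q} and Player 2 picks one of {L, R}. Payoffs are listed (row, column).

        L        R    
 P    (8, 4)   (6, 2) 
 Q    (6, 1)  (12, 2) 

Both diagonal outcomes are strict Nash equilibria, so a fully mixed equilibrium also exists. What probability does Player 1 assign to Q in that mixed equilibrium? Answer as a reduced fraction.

Player 1's mix p on P must make Player 2 indifferent between L and R.
Player 2's payoff from L: 4p + 1(1−p). From R: 2p + 2(1−p).
Set equal: 2p = 1(1−p) → p = 1/3.
Probability on Q is 1 − 1/3 = 2/3.

2/3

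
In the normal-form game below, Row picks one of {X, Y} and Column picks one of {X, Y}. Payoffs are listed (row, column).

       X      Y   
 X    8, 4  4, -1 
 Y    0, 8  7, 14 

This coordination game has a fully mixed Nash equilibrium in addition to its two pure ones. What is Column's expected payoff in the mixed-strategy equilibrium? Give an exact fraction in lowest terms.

Row mixes with probability p on X, chosen so Column is indifferent: 4p + 8(1−p) = (-1)p + 14(1−p) gives p = 6/11.
Column's expected payoff is 4·6/11 + 8·5/11 = 64/11.

64/11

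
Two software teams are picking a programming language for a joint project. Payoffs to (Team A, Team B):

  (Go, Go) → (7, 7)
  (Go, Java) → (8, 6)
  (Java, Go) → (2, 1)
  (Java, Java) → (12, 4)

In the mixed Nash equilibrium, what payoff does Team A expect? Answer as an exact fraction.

Team B mixes with probability q on Go, chosen so Team A is indifferent: 7q + 8(1−q) = 2q + 12(1−q) gives q = 4/9.
Team A's expected payoff (from either row, since indifferent) is 7·4/9 + 8·5/9 = 68/9.

68/9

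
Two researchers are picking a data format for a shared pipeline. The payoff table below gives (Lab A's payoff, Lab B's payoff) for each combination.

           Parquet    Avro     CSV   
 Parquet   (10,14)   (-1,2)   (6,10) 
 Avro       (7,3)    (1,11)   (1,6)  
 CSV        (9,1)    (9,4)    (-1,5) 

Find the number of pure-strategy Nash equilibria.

Both Parquet: Lab A gets 10 (best alternative 9); Lab B gets 14 (best alternative 10). Neither deviates — NE.
Both CSV is not a NE: Lab A would switch to Parquet (6 > -1).
No other cell survives both best-response checks, so there is 1 pure NE.

1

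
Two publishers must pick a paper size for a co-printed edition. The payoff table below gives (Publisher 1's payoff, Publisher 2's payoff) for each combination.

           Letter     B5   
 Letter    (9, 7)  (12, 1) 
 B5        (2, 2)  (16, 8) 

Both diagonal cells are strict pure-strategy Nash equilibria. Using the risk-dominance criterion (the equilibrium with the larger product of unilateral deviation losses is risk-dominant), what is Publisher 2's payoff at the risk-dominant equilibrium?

At both Letter: Publisher 1 loses 9 − 2 = 7 by deviating; Publisher 2 loses 7 − 1 = 6. Product = 7·6 = 42.
At both B5: Publisher 1 loses 16 − 12 = 4 by deviating; Publisher 2 loses 8 − 2 = 6. Product = 4·6 = 24.
42 > 24, so both Letter is risk-dominant. Publisher 2's payoff there is 7.

7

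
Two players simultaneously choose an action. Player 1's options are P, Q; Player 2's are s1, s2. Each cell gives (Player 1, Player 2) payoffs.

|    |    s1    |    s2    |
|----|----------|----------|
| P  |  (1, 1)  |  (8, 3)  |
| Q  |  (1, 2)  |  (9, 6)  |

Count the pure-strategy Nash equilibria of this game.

(Q, s2): Player 1 gets 9 (best alternative 8); Player 2 gets 6 (best alternative 2). Neither deviates — NE.
(P, s1) is not a NE: Player 2 would switch to s2 (3 > 1).
No other cell survives both best-response checks, so there is 1 pure NE.

1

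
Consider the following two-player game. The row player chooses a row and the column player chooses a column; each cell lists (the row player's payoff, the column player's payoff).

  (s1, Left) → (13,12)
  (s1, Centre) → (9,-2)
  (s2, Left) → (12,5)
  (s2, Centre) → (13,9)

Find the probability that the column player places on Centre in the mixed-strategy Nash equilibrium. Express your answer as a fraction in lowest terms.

The column player's mix q on Left must make the row player indifferent between s1 and s2.
The row player's payoff from s1: 13q + 9(1−q). From s2: 12q + 13(1−q).
Set equal: 1q = 4(1−q) → q = 4/5.
Probability on Centre is 1 − 4/5 = 1/5.

1/5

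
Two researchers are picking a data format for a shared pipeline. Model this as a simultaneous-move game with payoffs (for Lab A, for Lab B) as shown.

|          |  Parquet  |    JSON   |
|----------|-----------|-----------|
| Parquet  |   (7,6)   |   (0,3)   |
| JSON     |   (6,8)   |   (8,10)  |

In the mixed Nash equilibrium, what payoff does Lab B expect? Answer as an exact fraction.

36/5

Lab A mixes with probability p on Parquet, chosen so Lab B is indifferent: 6p + 8(1−p) = 3p + 10(1−p) gives p = 2/5.
Lab B's expected payoff is 6·2/5 + 8·3/5 = 36/5.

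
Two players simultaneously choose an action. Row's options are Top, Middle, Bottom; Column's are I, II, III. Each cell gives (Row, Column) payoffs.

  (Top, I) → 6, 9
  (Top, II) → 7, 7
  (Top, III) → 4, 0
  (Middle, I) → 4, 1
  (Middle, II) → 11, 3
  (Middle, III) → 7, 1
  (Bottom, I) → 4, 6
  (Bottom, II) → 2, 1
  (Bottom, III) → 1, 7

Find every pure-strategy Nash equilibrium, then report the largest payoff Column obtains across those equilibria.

(Top, I) is a pure NE (Row: 6 ≥ 4; Column: 9 ≥ 7). Column gets 9.
(Middle, II) is a pure NE (Row: 11 ≥ 7; Column: 3 ≥ 1). Column gets 3.
Every other cell has a profitable deviation for at least one player. Highest of {9, 3} is 9.

9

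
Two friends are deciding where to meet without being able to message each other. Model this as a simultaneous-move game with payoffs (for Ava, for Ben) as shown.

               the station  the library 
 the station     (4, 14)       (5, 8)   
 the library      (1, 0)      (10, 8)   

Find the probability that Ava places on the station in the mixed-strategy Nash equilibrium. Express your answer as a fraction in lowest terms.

Ava's mix p on the station must make Ben indifferent between the station and the library.
Ben's payoff from the station: 14p + 0(1−p). From the library: 8p + 8(1−p).
Set equal: 6p = 8(1−p) → p = 8/14 = 4/7.

4/7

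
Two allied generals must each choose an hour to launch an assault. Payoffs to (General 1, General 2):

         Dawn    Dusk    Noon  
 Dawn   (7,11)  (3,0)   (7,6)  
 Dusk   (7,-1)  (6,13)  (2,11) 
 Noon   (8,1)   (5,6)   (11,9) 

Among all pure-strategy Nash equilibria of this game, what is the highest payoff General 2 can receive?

13

Both Dusk is a pure NE (General 1: 6 ≥ 5; General 2: 13 ≥ 11). General 2 gets 13.
Both Noon is a pure NE (General 1: 11 ≥ 7; General 2: 9 ≥ 6). General 2 gets 9.
Every other cell has a profitable deviation for at least one player. Highest of {13, 9} is 13.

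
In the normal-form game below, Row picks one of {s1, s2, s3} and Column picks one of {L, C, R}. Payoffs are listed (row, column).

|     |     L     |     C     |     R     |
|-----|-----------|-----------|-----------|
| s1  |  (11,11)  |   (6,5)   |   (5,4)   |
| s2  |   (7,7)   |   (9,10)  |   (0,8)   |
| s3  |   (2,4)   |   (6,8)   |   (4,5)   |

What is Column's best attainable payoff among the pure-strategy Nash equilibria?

(s1, L) is a pure NE (Row: 11 ≥ 7; Column: 11 ≥ 5). Column gets 11.
(s2, C) is a pure NE (Row: 9 ≥ 6; Column: 10 ≥ 8). Column gets 10.
Every other cell has a profitable deviation for at least one player. Highest of {11, 10} is 11.

11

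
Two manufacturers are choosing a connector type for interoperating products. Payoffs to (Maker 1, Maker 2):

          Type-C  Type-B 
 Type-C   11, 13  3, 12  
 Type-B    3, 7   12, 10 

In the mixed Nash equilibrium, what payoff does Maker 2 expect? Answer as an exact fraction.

Maker 1 mixes with probability p on Type-C, chosen so Maker 2 is indifferent: 13p + 7(1−p) = 12p + 10(1−p) gives p = 3/4.
Maker 2's expected payoff is 13·3/4 + 7·1/4 = 23/2.

23/2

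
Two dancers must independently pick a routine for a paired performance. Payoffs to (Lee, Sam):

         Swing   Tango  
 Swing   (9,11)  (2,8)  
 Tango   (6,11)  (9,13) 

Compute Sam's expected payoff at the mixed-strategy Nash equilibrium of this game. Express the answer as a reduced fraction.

Lee mixes with probability p on Swing, chosen so Sam is indifferent: 11p + 11(1−p) = 8p + 13(1−p) gives p = 2/5.
Sam's expected payoff is 11·2/5 + 11·3/5 = 11.

11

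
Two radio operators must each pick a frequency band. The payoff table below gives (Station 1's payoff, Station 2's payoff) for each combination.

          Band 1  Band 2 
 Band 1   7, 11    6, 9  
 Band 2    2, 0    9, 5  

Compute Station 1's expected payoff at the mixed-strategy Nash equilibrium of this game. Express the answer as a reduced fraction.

51/8

Station 2 mixes with probability q on Band 1, chosen so Station 1 is indifferent: 7q + 6(1−q) = 2q + 9(1−q) gives q = 3/8.
Station 1's expected payoff (from either row, since indifferent) is 7·3/8 + 6·5/8 = 51/8.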